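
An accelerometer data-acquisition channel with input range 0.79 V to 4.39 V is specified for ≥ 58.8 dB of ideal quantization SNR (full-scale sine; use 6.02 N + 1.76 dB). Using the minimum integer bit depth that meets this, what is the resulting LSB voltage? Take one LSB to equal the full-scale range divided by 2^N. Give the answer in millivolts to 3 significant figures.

Full-scale range = 4.39 V − (0.79 V) = 3.6 V.
N ≥ (58.8 − 1.76)/6.02 = 9.475 → N_min = 10.
Step size = 3.6/1024 V = 3.52 mV.

3.52 mV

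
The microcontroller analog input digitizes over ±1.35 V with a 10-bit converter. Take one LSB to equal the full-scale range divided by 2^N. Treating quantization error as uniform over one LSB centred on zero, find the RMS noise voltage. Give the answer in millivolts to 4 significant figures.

0.7612 mV

Span: 1.35 V − (-1.35 V) = 2.7 V.
LSB = 2.7 V ÷ 2^10 = 2.7/1024 V = 2.63672 mV.
σ_q = LSB/√12 = 2.63672 mV/3.4641 = 0.7612 mV.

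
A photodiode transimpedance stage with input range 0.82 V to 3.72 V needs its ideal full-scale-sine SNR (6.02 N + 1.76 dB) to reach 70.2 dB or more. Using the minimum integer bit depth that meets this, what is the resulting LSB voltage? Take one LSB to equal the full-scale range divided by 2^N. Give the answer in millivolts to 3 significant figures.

Span: 3.72 V − (0.82 V) = 2.9 V.
Required N = ⌈(70.2 − 1.76)/6.02⌉ = ⌈11.369⌉ = 12.
One LSB is 2.9 V / 4096 = 0.708 mV.

0.708 mV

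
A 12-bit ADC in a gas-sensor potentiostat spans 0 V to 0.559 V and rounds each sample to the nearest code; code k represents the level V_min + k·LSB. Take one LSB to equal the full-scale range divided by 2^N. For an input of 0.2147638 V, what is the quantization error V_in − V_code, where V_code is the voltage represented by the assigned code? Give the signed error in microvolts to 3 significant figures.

V_FS = 0.559 V. LSB = 0.559 V / 2^12 ≈ 136.5 µV.
Position in LSBs: (0.2147638 − (0)) × 4096/0.559 = 1573.6539; rounding gives k = 1574.
V_code = 0 + (1574/4096) × 0.559 = 0.2148110352 V.
V_in − V_code = 0.2147638 − (0.2148110352) = −47.2 µV.

−47.2 µV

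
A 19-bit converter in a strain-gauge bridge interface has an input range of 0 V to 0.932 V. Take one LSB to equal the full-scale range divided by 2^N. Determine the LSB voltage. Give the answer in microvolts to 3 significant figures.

1.78 µV

Range is 0.932 V.
Number of codes = 2^19 = 524288.
LSB = 0.932 V / 2^19 = 1.78 µV.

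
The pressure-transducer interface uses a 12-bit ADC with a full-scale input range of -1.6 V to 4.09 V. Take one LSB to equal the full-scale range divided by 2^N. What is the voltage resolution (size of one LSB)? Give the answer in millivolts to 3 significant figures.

Range = 4.09 − (-1.6) = 5.69 V.
Number of codes = 2^12 = 4096.
One LSB is 5.69 V / 4096 = 1.39 mV.

1.39 mV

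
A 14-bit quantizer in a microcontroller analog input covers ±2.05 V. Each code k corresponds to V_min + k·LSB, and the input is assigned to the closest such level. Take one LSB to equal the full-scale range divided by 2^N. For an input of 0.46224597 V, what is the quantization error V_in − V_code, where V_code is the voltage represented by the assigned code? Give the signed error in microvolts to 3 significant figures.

The full-scale span is 2.05 − (-2.05) = 4.1 V. LSB = 4.1 V / 2^14 ≈ 250.2 µV.
Position in LSBs: (0.46224597 − (-2.05)) × 16384/4.1 = 10039.1800; rounding gives k = 10039.
V_code = -2.05 + (10039/16384) × 4.1 = 0.46220092773 V.
Error = V_in − V_code = 0.46224597 − (0.46220092773) = +45.0 µV.

+45.0 µV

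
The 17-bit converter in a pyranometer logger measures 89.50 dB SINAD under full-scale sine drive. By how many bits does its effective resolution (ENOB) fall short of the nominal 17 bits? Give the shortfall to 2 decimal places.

2.43 bits

Effective bits = (89.50 − 1.76)/6.02 = 14.5748.
Shortfall = 17 − 14.5748 = 2.4252 bits.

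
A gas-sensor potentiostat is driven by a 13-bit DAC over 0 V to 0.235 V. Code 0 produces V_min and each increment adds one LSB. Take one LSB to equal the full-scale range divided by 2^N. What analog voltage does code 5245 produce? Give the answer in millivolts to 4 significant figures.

150.5 mV

Range is 0.235 V. LSB = 0.235 V / 2^13.
V_out = 0 + 5245 × (0.235/8192) V
      = 0 V + 0.150461 V = 0.150461 V.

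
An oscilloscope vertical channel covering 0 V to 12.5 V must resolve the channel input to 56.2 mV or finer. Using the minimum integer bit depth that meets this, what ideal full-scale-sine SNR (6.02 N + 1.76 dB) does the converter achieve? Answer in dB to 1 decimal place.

Full-scale range = 12.5 V.
12.5 V / 56.2 mV = 222.4. Since 2^7 = 128 and 2^8 = 256, N = 8.
SNR = 6.02 × 8 + 1.76 = 49.92 dB.

49.9 dB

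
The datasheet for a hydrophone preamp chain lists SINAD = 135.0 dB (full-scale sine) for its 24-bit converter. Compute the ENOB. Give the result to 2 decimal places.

22.13 bits

(135.0 − 1.76) / 6.02 = 133.24/6.02 = 22.1329 effective bits.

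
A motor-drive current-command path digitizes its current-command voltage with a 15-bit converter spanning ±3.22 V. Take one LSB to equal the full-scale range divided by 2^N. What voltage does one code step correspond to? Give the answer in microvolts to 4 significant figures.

196.5 µV

Full-scale range = 3.22 V − (-3.22 V) = 6.44 V.
There are 2^15 = 32768 steps.
Step size = 6.44/32768 V = 196.5 µV.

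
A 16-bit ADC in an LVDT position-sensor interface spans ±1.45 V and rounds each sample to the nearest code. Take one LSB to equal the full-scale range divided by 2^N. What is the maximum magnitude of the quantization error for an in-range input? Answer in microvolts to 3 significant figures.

22.1 µV

The full-scale span is 1.45 − (-1.45) = 2.9 V.
LSB = 2.9 V / 2^16 = 44.250 µV.
Worst-case error for round-to-nearest is half an LSB: 22.1 µV.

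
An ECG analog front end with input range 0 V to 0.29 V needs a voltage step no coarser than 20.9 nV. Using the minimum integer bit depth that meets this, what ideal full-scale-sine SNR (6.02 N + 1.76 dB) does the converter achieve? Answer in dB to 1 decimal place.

V_FS = 0.29 V.
Levels needed ≥ 0.29/20.9 nV = 1.388e7. 2^24 = 16777216 suffices, so N_min = 24.
6.02(24) + 1.76 = 146.24 dB.

146.2 dB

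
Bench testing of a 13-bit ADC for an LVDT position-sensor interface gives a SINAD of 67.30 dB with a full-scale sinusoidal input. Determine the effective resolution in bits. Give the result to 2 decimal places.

ENOB = (SINAD − 1.76) / 6.02 = (67.30 − 1.76) / 6.02 = 65.54 / 6.02 = 10.8870.

10.89 bits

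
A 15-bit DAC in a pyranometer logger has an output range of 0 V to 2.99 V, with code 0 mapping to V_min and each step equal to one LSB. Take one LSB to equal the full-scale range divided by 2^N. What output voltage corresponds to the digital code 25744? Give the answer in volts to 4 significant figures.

2.349 V

Full-scale range = 2.99 V. LSB = 2.99 V / 2^15.
V_out = 0 + 25744 × (2.99/32768) V
      = 0 + 2.34908 = 2.34908 V.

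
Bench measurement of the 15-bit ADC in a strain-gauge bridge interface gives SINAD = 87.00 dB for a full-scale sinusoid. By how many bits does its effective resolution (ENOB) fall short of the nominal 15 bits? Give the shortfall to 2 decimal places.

0.84 bits

ENOB = (SINAD − 1.76)/6.02 = (87.00 − 1.76)/6.02 = 14.1595 bits.
15 − 14.1595 = 0.84 bits below nominal.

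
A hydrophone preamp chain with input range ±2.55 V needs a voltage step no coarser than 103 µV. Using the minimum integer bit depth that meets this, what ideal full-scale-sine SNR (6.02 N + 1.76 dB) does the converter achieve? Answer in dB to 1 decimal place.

Range = 2.55 − (-2.55) = 5.1 V.
Need 2^N ≥ 5.1 V / 103 µV = 49510 → N_min = 16.
6.02(16) + 1.76 = 98.08 dB.

98.1 dB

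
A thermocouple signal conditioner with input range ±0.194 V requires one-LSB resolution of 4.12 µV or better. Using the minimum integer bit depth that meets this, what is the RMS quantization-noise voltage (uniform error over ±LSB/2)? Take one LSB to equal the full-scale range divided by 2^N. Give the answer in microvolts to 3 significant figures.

Span: 0.194 V − (-0.194 V) = 0.388 V.
Levels needed ≥ 0.388/4.12 µV = 94170. 2^17 = 131072 suffices, so N_min = 17.
LSB = 0.388 V ÷ 2^17 = 0.388/131072 V = 2.9602 µV.
σ_q = LSB/√12 = 2.9602 µV/3.4641 = 0.855 µV.

0.855 µV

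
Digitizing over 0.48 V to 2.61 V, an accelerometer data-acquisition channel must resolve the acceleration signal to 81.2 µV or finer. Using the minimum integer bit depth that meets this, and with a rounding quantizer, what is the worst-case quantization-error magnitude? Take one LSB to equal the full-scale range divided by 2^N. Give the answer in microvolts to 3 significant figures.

Span: 2.61 V − (0.48 V) = 2.13 V.
Required number of levels: 2.13/81.2 µV = 26232; smallest N with 2^N ≥ that is 15.
Step size = 2.13/32768 V = 65.002 µV.
Half an LSB is 32.5 µV.

32.5 µV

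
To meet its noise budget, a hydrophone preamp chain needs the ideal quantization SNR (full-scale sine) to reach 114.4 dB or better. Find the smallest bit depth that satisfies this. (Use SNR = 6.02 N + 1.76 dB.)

19 bits

Solving 6.02 N ≥ 114.4 − 1.76: N ≥ 18.711. Round up → N = 19.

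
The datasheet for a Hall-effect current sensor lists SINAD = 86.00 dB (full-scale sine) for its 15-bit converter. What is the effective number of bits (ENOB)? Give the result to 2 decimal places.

ENOB = (SINAD − 1.76) / 6.02 = (86.00 − 1.76) / 6.02 = 84.24 / 6.02 = 13.9934.

13.99 bits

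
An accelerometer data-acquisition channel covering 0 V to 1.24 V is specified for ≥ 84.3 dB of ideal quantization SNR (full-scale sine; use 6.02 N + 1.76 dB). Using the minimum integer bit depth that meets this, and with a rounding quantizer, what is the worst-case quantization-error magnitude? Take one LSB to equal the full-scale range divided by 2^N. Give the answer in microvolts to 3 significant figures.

37.8 µV

Full-scale range = 1.24 V.
N ≥ (84.3 − 1.76)/6.02 = 13.711 → N_min = 14.
Step size = 1.24/16384 V = 75.684 µV.
|e|_max = LSB/2 = 37.8 µV.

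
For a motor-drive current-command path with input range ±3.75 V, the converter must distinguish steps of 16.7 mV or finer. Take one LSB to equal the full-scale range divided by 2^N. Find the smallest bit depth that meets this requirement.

9 bits

Span: 3.75 V − (-3.75 V) = 7.5 V.
7.5 V / 16.7 mV = 449.1. Since 2^8 = 256 and 2^9 = 512, N = 9.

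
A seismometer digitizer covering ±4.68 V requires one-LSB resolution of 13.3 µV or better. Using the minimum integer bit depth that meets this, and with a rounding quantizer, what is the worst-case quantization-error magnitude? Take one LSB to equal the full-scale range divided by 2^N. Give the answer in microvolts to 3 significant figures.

Full-scale range = 4.68 V − (-4.68 V) = 9.36 V.
9.36 V / 13.3 µV = 703800. Since 2^19 = 524288 and 2^20 = 1048576, N = 20.
Step size = 9.36/1048576 V = 8.9264 µV.
Max error for round-to-nearest is LSB/2 = 4.46 µV.

4.46 µV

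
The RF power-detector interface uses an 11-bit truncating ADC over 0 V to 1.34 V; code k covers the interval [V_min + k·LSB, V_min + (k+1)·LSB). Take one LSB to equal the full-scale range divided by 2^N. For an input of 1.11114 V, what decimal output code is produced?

Span = 1.34 V. LSB = 1.34 V / 2^11 ≈ 0.6543 mV.
V_in − V_min = 1.11114 − (0) = 1.11114 V.
Divide by LSB: 1.11114 × 2048/1.34 = 1698.2199.
Truncating gives code 1698.

1698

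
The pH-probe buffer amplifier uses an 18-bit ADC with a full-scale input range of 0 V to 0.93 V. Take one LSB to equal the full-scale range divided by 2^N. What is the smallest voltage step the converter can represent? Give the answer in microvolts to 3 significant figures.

Span = 0.93 V.
2^18 = 262144 levels.
One LSB is 0.93 V / 262144 = 3.55 µV.

3.55 µV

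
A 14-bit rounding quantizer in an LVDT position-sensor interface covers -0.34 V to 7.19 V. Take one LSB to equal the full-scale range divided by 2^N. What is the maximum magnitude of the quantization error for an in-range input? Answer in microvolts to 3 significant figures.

Span: 7.19 V − (-0.34 V) = 7.53 V.
LSB = 7.53 V ÷ 2^14 = 7.53/16384 V = 459.59 µV.
A rounding quantizer has |error| ≤ LSB/2 = 230 µV.

230 µV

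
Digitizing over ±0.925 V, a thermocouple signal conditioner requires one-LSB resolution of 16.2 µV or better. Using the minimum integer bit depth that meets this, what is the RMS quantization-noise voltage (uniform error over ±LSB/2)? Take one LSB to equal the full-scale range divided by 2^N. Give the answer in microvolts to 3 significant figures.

4.07 µV

The full-scale span is 0.925 − (-0.925) = 1.85 V.
1.85 V / 16.2 µV = 114200. Since 2^16 = 65536 and 2^17 = 131072, N = 17.
Step size = 1.85/131072 V = 14.114 µV.
RMS noise = LSB/√12 = 4.07 µV.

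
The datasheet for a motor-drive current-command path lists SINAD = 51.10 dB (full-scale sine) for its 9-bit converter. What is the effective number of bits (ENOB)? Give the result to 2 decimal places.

(51.10 − 1.76) / 6.02 = 49.34/6.02 = 8.1960 effective bits.

8.20 bits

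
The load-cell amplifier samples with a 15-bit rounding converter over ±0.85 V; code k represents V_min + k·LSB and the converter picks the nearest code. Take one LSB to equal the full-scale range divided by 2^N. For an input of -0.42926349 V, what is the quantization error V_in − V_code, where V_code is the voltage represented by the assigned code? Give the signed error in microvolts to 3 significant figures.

−9.34 µV

Full-scale range = 0.85 V − (-0.85 V) = 1.7 V. LSB = 1.7 V / 2^15 ≈ 51.88 µV.
Position in LSBs: (-0.42926349 − (-0.85)) × 32768/1.7 = 8109.8200; rounding gives k = 8110.
V_code = V_min + k × range/2^15 = -0.85 + 8110 × 1.7/32768 = -0.42925415039 V.
e = -0.42926349 − (-0.42925415039) = −9.34 µV.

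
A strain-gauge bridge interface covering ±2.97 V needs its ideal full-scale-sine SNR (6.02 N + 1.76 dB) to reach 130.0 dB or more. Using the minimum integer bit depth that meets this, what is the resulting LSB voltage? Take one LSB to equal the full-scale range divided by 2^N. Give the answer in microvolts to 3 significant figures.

1.42 µV

Span: 2.97 V − (-2.97 V) = 5.94 V.
Solving 6.02 N ≥ 130.0 − 1.76: N ≥ 21.302. Round up → N = 22.
One LSB is 5.94 V / 4194304 = 1.42 µV.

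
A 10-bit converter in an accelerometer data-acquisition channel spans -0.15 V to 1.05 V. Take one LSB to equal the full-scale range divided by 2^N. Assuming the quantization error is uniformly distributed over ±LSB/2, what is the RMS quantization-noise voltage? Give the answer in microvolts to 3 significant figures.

The full-scale span is 1.05 − (-0.15) = 1.2 V.
Step size = 1.2/1024 V = 1.1719 mV.
For a uniform distribution on [−LSB/2, +LSB/2], V_rms = LSB/√12 = 1.1719 mV/3.4641 = 338 µV.

338 µV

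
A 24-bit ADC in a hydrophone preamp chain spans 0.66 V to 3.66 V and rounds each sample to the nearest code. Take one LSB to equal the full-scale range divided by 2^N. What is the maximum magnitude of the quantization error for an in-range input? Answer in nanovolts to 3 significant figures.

89.4 nV

Range = 3.66 − (0.66) = 3 V.
One LSB is 3 V / 16777216 = 178.81 nV.
|e|_max = LSB/2 = 89.4 nV.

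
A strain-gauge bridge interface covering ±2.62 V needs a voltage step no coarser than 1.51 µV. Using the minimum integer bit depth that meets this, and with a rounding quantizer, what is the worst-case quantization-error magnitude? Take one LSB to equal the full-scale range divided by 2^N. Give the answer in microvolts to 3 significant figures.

The full-scale span is 2.62 − (-2.62) = 5.24 V.
Need 2^N ≥ 5.24 V / 1.51 µV = 3.470e6 → N_min = 22.
LSB = 5.24 V ÷ 2^22 = 5.24/4194304 V = 1.2493 µV.
Max error for round-to-nearest is LSB/2 = 0.625 µV.

0.625 µV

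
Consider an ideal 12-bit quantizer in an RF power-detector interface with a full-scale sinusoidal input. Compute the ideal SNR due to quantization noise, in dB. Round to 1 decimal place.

74.0 dB

SNR = 6.02·12 + 1.76 = 74.00 dB.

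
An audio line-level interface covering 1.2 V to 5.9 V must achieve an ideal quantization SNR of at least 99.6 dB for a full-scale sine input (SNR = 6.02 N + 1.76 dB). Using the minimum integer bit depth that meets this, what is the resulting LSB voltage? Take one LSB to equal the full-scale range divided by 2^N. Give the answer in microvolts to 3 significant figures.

The full-scale span is 5.9 − (1.2) = 4.7 V.
6.02 N + 1.76 ≥ 99.6 gives N ≥ 16.252, so the minimum integer is 17.
LSB = 4.7 V ÷ 2^17 = 4.7/131072 V = 35.9 µV.

35.9 µV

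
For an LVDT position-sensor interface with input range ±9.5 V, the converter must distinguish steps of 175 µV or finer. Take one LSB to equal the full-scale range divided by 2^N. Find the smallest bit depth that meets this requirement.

Full-scale range = 9.5 V − (-9.5 V) = 19 V.
19 V / 175 µV = 108600. Since 2^16 = 65536 and 2^17 = 131072, N = 17.

17 bits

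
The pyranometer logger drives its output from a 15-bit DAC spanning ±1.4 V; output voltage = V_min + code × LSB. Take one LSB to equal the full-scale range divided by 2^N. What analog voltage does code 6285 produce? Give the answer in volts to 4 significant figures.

The full-scale span is 1.4 − (-1.4) = 2.8 V. LSB = 2.8 V / 2^15.
Output = V_min + (6285/32768) × range = -1.4 + 0.191803 × 2.8 V
      = -1.4 V + 0.537048 V = -0.862952 V.

-0.8630 V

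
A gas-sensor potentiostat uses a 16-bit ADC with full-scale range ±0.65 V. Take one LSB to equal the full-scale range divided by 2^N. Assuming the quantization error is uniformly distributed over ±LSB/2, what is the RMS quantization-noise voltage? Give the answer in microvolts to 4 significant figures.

5.726 µV

Range = 0.65 − (-0.65) = 1.3 V.
LSB = 1.3 V ÷ 2^16 = 1.3/65536 V = 19.8364 µV.
For a uniform distribution on [−LSB/2, +LSB/2], V_rms = LSB/√12 = 19.8364 µV/3.4641 = 5.726 µV.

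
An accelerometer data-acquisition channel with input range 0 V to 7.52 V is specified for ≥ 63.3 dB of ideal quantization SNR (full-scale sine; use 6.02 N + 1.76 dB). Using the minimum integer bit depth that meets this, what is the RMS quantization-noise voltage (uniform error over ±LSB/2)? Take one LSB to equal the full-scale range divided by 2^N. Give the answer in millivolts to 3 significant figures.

1.06 mV

Range is 7.52 V.
Required N = ⌈(63.3 − 1.76)/6.02⌉ = ⌈10.223⌉ = 11.
One LSB is 7.52 V / 2048 = 3.6719 mV.
σ_q = LSB/√12 = 3.6719 mV/3.4641 = 1.06 mV.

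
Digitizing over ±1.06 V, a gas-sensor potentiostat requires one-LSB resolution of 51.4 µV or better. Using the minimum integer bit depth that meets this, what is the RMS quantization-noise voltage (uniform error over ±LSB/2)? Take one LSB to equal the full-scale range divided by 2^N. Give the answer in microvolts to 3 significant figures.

9.34 µV

Span: 1.06 V − (-1.06 V) = 2.12 V.
2.12 V / 51.4 µV = 41250. Since 2^15 = 32768 and 2^16 = 65536, N = 16.
Step size = 2.12/65536 V = 32.349 µV.
RMS noise = LSB/√12 = 9.34 µV.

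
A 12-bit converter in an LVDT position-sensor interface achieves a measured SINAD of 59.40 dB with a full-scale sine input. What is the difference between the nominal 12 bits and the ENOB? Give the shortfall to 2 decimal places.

ENOB = (SINAD − 1.76)/6.02 = (59.40 − 1.76)/6.02 = 9.5748 bits.
Shortfall = 12 − 9.5748 = 2.4252 bits.

2.43 bits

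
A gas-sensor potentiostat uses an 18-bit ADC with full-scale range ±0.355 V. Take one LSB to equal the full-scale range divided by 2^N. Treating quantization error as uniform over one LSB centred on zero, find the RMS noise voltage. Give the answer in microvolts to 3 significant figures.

0.782 µV

The full-scale span is 0.355 − (-0.355) = 0.71 V.
LSB = 0.71 V ÷ 2^18 = 0.71/262144 V = 2.7084 µV.
RMS of a uniform error over width LSB is LSB/√12 = 0.782 µV.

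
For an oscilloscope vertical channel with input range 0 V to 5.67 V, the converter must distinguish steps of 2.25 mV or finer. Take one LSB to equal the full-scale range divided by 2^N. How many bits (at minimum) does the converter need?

12 bits

Span = 5.67 V.
5.67 V / 2.25 mV = 2520. Since 2^11 = 2048 and 2^12 = 4096, N = 12.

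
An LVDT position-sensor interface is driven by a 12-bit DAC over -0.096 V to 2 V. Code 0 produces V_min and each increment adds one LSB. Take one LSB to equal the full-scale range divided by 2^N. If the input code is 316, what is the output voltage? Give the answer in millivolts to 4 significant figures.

65.70 mV

The full-scale span is 2 − (-0.096) = 2.096 V. LSB = 2.096 V / 2^12.
V_out = V_min + code × LSB = -0.096 V + 316 × 2.096 V / 4096
      = -0.096 + 0.161703 = 0.0657031 V.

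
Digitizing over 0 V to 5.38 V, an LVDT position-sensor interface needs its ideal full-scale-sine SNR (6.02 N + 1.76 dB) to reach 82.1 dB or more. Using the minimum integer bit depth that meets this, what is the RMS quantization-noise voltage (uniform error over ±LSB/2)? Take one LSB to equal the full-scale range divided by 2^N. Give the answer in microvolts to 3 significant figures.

Full-scale range = 5.38 V.
N ≥ (82.1 − 1.76)/6.02 = 13.346 → N_min = 14.
LSB = 5.38 V / 2^14 = 328.37 µV.
RMS noise = LSB/√12 = 94.8 µV.

94.8 µV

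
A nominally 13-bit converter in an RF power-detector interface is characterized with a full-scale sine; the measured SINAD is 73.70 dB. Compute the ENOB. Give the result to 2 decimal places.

Inverting SNR = 6.02 N + 1.76: N_eff = (73.70 − 1.76)/6.02 = 11.9502.

11.95 bits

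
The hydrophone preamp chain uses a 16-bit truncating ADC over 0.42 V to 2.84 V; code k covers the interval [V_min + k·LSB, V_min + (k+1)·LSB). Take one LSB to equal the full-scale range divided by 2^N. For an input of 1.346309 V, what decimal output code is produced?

The full-scale span is 2.84 − (0.42) = 2.42 V. LSB = 2.42 V / 2^16 ≈ 36.93 µV.
code = ⌊(V_in − V_min)/LSB⌋ = ⌊(V_in − V_min) × 2^16 / range⌋
     = ⌊(1.346309 − (0.42)) × 65536 / 2.42⌋ = ⌊0.926309 × 65536/2.42⌋
     = ⌊25085.366⌋ = 25085.

25085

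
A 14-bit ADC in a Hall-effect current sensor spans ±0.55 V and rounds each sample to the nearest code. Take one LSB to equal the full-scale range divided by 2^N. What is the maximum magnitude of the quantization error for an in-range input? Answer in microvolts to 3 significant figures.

Full-scale range = 0.55 V − (-0.55 V) = 1.1 V.
LSB = 1.1 V / 2^14 = 67.139 µV.
|e|_max = LSB/2 = 33.6 µV.

33.6 µV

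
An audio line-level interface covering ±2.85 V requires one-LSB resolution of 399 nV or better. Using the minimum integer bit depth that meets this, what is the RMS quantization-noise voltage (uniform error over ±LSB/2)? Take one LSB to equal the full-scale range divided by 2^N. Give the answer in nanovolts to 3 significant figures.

98.1 nV

Range = 2.85 − (-2.85) = 5.7 V.
5.7 V / 399 nV = 1.429e7. Since 2^23 = 8388608 and 2^24 = 16777216, N = 24.
LSB = 5.7 V / 2^24 = 339.75 nV.
V_rms = LSB/√12 = 98.1 nV.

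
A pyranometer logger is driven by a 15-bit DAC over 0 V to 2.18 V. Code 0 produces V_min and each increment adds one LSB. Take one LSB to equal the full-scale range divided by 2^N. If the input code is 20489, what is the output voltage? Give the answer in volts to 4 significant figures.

1.363 V

Range is 2.18 V. LSB = 2.18 V / 2^15.
Output = V_min + (20489/32768) × range = 0 + 0.625275 × 2.18 V
      = 0 + 1.36310 = 1.36310 V.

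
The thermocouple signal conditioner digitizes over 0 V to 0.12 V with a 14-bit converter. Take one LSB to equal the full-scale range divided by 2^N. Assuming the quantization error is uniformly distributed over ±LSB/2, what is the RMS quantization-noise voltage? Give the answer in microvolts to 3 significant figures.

2.11 µV

V_FS = 0.12 V.
LSB = 0.12 V ÷ 2^14 = 0.12/16384 V = 7.3242 µV.
RMS of a uniform error over width LSB is LSB/√12 = 2.11 µV.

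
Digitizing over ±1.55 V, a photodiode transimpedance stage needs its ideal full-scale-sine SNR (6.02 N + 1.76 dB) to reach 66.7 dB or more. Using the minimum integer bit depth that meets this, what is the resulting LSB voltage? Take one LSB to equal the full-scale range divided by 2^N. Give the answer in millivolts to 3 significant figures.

1.51 mV

Full-scale range = 1.55 V − (-1.55 V) = 3.1 V.
6.02 N + 1.76 ≥ 66.7 gives N ≥ 10.787, so the minimum integer is 11.
LSB = 3.1 V ÷ 2^11 = 3.1/2048 V = 1.51 mV.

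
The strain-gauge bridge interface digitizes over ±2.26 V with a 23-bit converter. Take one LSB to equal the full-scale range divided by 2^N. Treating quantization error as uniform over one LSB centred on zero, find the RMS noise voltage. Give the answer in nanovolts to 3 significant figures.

The full-scale span is 2.26 − (-2.26) = 4.52 V.
LSB = 4.52 V / 2^23 = 0.53883 µV.
RMS of a uniform error over width LSB is LSB/√12 = 156 nV.

156 nV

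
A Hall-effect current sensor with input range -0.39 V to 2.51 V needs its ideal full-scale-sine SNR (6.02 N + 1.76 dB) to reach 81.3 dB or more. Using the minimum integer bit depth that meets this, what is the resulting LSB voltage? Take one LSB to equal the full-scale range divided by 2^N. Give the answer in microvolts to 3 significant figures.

Span: 2.51 V − (-0.39 V) = 2.9 V.
N ≥ (81.3 − 1.76)/6.02 = 13.213 → N_min = 14.
LSB = 2.9 V ÷ 2^14 = 2.9/16384 V = 177 µV.

177 µV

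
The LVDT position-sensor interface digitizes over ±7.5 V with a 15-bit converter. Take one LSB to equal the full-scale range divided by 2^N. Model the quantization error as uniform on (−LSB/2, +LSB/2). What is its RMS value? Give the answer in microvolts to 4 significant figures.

Full-scale range = 7.5 V − (-7.5 V) = 15 V.
LSB = 15 V / 2^15 = 457.764 µV.
σ_q = LSB/√12 = 457.764 µV/3.4641 = 132.1 µV.

132.1 µV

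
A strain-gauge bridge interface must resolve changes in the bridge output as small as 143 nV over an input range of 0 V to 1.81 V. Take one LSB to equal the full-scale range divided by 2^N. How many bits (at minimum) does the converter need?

Span = 1.81 V.
Required number of levels: 1.81/143 nV = 1.2657e7; smallest N with 2^N ≥ that is 24.

24 bits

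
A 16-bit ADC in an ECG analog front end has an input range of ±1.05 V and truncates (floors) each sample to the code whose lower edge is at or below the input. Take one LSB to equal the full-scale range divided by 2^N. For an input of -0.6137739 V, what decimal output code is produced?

Span: 1.05 V − (-1.05 V) = 2.1 V. LSB = 2.1 V / 2^16 ≈ 32.04 µV.
code = ⌊(V_in − V_min)/LSB⌋ = ⌊(V_in − V_min) × 2^16 / range⌋
     = ⌊(-0.6137739 − (-1.05)) × 65536 / 2.1⌋ = ⌊0.4362261 × 65536/2.1⌋
     = ⌊13613.578⌋ = 13613.

13613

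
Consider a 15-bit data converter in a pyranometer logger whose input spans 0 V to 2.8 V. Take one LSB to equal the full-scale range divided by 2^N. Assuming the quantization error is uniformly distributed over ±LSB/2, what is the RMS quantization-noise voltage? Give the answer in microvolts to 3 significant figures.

Full-scale range = 2.8 V.
LSB = 2.8 V ÷ 2^15 = 2.8/32768 V = 85.449 µV.
V_rms = LSB/√12 = 85.449 µV / √12 = 24.7 µV.

24.7 µV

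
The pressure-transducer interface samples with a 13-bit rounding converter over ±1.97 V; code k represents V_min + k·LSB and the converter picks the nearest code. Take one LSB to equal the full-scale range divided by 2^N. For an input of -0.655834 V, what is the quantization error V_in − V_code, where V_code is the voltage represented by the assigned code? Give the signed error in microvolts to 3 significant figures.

+191 µV

Span: 1.97 V − (-1.97 V) = 3.94 V. LSB = 3.94 V / 2^13 ≈ 481.0 µV.
Position in LSBs: (-0.655834 − (-1.97)) × 8192/3.94 = 2732.3979; rounding gives k = 2732.
V_code = V_min + k × range/2^13 = -1.97 + 2732 × 3.94/8192 = -0.6560253906 V.
Error = V_in − V_code = -0.655834 − (-0.6560253906) = +191 µV.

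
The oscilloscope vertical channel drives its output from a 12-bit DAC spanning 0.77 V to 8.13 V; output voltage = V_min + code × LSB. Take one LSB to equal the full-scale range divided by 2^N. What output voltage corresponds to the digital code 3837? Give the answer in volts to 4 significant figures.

7.665 V

Range = 8.13 − (0.77) = 7.36 V. LSB = 7.36 V / 2^12.
Output = V_min + (3837/4096) × range = 0.77 + 0.936768 × 7.36 V
      = 0.77 V + 6.89461 V = 7.66461 V.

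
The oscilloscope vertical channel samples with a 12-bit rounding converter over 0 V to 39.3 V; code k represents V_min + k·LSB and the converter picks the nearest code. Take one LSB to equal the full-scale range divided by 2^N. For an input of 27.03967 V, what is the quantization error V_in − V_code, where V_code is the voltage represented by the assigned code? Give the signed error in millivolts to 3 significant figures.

+1.73 mV

Range is 39.3 V. LSB = 39.3 V / 2^12 ≈ 9.595 mV.
Position in LSBs: (27.03967 − (0)) × 4096/39.3 = 2818.1804; rounding gives k = 2818.
Reconstructed level: 0 + 2818 × 39.3/4096 V = 27.03793945 V.
e = 27.03967 − (27.03793945) = +1.73 mV.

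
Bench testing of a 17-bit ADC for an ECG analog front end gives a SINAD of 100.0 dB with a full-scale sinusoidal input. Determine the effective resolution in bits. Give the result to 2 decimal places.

16.32 bits

ENOB = (100.0 − 1.76)/6.02 = 16.3189 bits.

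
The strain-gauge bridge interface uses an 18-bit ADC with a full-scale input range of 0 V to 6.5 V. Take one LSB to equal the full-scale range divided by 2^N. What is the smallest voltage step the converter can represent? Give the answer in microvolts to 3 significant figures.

24.8 µV

Range is 6.5 V.
There are 2^18 = 262144 steps.
One LSB is 6.5 V / 262144 = 24.8 µV.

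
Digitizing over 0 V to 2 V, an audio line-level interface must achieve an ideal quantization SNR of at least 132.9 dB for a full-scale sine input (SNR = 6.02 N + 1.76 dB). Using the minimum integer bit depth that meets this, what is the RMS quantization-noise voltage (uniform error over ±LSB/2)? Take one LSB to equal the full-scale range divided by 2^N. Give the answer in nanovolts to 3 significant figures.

Span = 2 V.
Solving 6.02 N ≥ 132.9 − 1.76: N ≥ 21.784. Round up → N = 22.
Step size = 2/4194304 V = 476.84 nV.
RMS noise = LSB/√12 = 138 nV.

138 nV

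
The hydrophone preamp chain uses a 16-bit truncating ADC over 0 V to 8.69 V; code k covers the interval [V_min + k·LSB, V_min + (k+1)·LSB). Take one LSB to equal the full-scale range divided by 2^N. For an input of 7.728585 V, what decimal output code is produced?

58285

Span = 8.69 V. LSB = 8.69 V / 2^16 ≈ 132.6 µV.
(V_in − V_min) × 2^16/range = (7.728585 − (0)) × 65536/8.69 = 58285.448.
Floor → code = 58285.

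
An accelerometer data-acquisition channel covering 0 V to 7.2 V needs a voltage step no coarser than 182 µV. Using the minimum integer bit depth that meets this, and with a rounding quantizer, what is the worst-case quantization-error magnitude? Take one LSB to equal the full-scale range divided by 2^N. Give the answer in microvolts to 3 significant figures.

54.9 µV

V_FS = 7.2 V.
Required number of levels: 7.2/182 µV = 39560; smallest N with 2^N ≥ that is 16.
Step size = 7.2/65536 V = 109.86 µV.
Max error for round-to-nearest is LSB/2 = 54.9 µV.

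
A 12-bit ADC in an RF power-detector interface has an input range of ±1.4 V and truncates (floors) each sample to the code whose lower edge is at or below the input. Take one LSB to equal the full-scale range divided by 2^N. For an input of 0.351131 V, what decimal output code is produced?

2561

The full-scale span is 1.4 − (-1.4) = 2.8 V. LSB = 2.8 V / 2^12 ≈ 0.6836 mV.
(V_in − V_min) × 2^12/range = (0.351131 − (-1.4)) × 4096/2.8 = 2561.654.
Floor → code = 2561.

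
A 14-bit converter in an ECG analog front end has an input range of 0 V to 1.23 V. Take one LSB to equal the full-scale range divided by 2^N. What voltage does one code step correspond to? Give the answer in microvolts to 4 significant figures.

Span = 1.23 V.
Number of codes = 2^14 = 16384.
LSB = 1.23 V / 2^14 = 75.07 µV.

75.07 µV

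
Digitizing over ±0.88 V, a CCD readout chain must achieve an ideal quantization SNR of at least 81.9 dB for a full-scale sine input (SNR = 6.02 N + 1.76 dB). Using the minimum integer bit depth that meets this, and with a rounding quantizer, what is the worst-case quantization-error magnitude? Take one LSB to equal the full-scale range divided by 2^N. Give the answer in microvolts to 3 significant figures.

Span: 0.88 V − (-0.88 V) = 1.76 V.
Solving 6.02 N ≥ 81.9 − 1.76: N ≥ 13.312. Round up → N = 14.
One LSB is 1.76 V / 16384 = 107.42 µV.
|e|_max = LSB/2 = 53.7 µV.

53.7 µV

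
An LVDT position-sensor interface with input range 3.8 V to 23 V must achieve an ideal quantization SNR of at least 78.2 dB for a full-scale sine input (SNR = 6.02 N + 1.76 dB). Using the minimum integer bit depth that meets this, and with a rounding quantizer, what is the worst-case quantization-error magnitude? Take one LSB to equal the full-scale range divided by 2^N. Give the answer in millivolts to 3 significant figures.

Span: 23 V − (3.8 V) = 19.2 V.
Solving 6.02 N ≥ 78.2 − 1.76: N ≥ 12.698. Round up → N = 13.
Step size = 19.2/8192 V = 2.3438 mV.
Max error for round-to-nearest is LSB/2 = 1.17 mV.

1.17 mV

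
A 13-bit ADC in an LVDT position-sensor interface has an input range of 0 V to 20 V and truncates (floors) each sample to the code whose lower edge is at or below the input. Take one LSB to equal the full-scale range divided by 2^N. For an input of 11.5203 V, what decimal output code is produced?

4718

Span = 20 V. LSB = 20 V / 2^13 ≈ 2.441 mV.
(V_in − V_min) × 2^13/range = (11.5203 − (0)) × 8192/20 = 4718.715.
Floor → code = 4718.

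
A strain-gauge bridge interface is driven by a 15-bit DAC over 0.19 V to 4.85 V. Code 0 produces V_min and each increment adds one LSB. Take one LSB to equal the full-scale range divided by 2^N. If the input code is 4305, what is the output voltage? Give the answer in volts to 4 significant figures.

Span: 4.85 V − (0.19 V) = 4.66 V. LSB = 4.66 V / 2^15.
V_out = 0.19 + 4305 × (4.66/32768) V
      = 0.19 + 0.612222 = 0.802222 V.

0.8022 V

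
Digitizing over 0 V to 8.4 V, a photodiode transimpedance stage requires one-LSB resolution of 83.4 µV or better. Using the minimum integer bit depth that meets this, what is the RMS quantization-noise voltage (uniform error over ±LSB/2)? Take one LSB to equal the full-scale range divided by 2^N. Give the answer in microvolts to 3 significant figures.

18.5 µV

Range is 8.4 V.
Need 2^N ≥ 8.4 V / 83.4 µV = 100700 → N_min = 17.
LSB = 8.4 V / 2^17 = 64.087 µV.
RMS noise = LSB/√12 = 18.5 µV.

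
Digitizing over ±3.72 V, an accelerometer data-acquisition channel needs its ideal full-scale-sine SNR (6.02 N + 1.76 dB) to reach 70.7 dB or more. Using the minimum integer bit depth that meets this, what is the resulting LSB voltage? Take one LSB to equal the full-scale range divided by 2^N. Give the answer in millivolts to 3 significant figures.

Full-scale range = 3.72 V − (-3.72 V) = 7.44 V.
Required N = ⌈(70.7 − 1.76)/6.02⌉ = ⌈11.452⌉ = 12.
One LSB is 7.44 V / 4096 = 1.82 mV.

1.82 mV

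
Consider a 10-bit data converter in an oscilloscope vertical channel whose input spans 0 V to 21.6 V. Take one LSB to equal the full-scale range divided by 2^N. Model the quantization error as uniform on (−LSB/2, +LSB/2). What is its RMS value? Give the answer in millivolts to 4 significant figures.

Span = 21.6 V.
LSB = 21.6 V / 2^10 = 21.0938 mV.
σ_q = LSB/√12 = 21.0938 mV/3.4641 = 6.089 mV.

6.089 mV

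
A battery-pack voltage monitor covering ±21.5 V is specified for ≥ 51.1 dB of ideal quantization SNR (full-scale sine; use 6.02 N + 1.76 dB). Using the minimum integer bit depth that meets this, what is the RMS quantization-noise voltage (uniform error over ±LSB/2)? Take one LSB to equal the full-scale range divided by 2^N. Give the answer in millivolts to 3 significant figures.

24.2 mV

Span: 21.5 V − (-21.5 V) = 43 V.
Solving 6.02 N ≥ 51.1 − 1.76: N ≥ 8.196. Round up → N = 9.
Step size = 43/512 V = 83.984 mV.
V_rms = LSB/√12 = 24.2 mV.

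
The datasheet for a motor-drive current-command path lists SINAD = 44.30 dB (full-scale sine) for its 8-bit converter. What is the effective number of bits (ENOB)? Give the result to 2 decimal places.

Inverting SNR = 6.02 N + 1.76: N_eff = (44.30 − 1.76)/6.02 = 7.0664.

7.07 bits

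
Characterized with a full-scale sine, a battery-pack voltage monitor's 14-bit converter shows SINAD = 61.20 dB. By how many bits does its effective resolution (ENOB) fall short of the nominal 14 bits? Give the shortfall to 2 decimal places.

4.13 bits

N_eff = (61.20 − 1.76)/6.02 = 9.8738 bits.
Shortfall = 14 − 9.8738 = 4.1262 bits.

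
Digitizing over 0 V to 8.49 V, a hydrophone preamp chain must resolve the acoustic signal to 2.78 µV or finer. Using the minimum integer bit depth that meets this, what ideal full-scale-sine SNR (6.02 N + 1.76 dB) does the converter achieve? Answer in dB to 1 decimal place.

134.2 dB

V_FS = 8.49 V.
Need 2^N ≥ 8.49 V / 2.78 µV = 3.054e6 → N_min = 22.
SNR = 6.02 × 22 + 1.76 = 134.20 dB.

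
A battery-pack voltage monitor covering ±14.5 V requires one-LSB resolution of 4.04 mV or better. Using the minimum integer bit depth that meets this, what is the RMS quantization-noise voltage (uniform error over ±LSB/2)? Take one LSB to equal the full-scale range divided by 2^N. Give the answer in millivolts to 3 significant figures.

1.02 mV

Range = 14.5 − (-14.5) = 29 V.
Need 2^N ≥ 29 V / 4.04 mV = 7178 → N_min = 13.
LSB = 29 V ÷ 2^13 = 29/8192 V = 3.5400 mV.
V_rms = LSB/√12 = 1.02 mV.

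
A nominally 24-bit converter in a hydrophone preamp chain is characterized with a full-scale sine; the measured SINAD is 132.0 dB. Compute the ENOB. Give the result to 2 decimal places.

(132.0 − 1.76) / 6.02 = 130.24/6.02 = 21.6346 effective bits.

21.63 bits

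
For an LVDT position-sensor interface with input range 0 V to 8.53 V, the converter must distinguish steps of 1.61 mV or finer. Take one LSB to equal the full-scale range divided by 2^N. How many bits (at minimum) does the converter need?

13 bits

V_FS = 8.53 V.
8.53 V / 1.61 mV = 5298. Since 2^12 = 4096 and 2^13 = 8192, N = 13.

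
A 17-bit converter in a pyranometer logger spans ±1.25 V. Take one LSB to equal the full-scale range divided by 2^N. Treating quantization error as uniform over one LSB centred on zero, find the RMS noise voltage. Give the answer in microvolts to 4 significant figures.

5.506 µV

Span: 1.25 V − (-1.25 V) = 2.5 V.
Step size = 2.5/131072 V = 19.0735 µV.
V_rms = LSB/√12 = 19.0735 µV / √12 = 5.506 µV.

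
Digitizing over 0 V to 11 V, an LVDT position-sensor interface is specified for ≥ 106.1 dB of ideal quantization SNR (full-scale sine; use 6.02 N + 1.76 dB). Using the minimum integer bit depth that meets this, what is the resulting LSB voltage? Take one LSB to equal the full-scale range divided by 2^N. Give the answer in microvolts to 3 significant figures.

Full-scale range = 11 V.
N ≥ (106.1 − 1.76)/6.02 = 17.332 → N_min = 18.
One LSB is 11 V / 262144 = 42.0 µV.

42.0 µV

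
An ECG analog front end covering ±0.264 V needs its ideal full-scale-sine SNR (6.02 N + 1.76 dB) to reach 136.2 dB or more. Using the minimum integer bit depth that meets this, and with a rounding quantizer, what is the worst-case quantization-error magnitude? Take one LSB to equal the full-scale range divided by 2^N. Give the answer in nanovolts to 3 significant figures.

Span: 0.264 V − (-0.264 V) = 0.528 V.
Required N = ⌈(136.2 − 1.76)/6.02⌉ = ⌈22.332⌉ = 23.
Step size = 0.528/8388608 V = 62.943 nV.
|e|_max = LSB/2 = 31.5 nV.

31.5 nV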